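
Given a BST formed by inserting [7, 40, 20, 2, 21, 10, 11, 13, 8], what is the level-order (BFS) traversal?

Tree insertion order: [7, 40, 20, 2, 21, 10, 11, 13, 8]
Tree (level-order array): [7, 2, 40, None, None, 20, None, 10, 21, 8, 11, None, None, None, None, None, 13]
BFS from the root, enqueuing left then right child of each popped node:
  queue [7] -> pop 7, enqueue [2, 40], visited so far: [7]
  queue [2, 40] -> pop 2, enqueue [none], visited so far: [7, 2]
  queue [40] -> pop 40, enqueue [20], visited so far: [7, 2, 40]
  queue [20] -> pop 20, enqueue [10, 21], visited so far: [7, 2, 40, 20]
  queue [10, 21] -> pop 10, enqueue [8, 11], visited so far: [7, 2, 40, 20, 10]
  queue [21, 8, 11] -> pop 21, enqueue [none], visited so far: [7, 2, 40, 20, 10, 21]
  queue [8, 11] -> pop 8, enqueue [none], visited so far: [7, 2, 40, 20, 10, 21, 8]
  queue [11] -> pop 11, enqueue [13], visited so far: [7, 2, 40, 20, 10, 21, 8, 11]
  queue [13] -> pop 13, enqueue [none], visited so far: [7, 2, 40, 20, 10, 21, 8, 11, 13]
Result: [7, 2, 40, 20, 10, 21, 8, 11, 13]


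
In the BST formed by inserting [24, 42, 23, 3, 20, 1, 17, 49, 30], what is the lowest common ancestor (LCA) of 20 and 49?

Tree insertion order: [24, 42, 23, 3, 20, 1, 17, 49, 30]
Tree (level-order array): [24, 23, 42, 3, None, 30, 49, 1, 20, None, None, None, None, None, None, 17]
In a BST, the LCA of p=20, q=49 is the first node v on the
root-to-leaf path with p <= v <= q (go left if both < v, right if both > v).
Walk from root:
  at 24: 20 <= 24 <= 49, this is the LCA
LCA = 24


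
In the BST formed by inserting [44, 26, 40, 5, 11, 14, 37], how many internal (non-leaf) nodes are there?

Tree built from: [44, 26, 40, 5, 11, 14, 37]
Tree (level-order array): [44, 26, None, 5, 40, None, 11, 37, None, None, 14]
Rule: An internal node has at least one child.
Per-node child counts:
  node 44: 1 child(ren)
  node 26: 2 child(ren)
  node 5: 1 child(ren)
  node 11: 1 child(ren)
  node 14: 0 child(ren)
  node 40: 1 child(ren)
  node 37: 0 child(ren)
Matching nodes: [44, 26, 5, 11, 40]
Count of internal (non-leaf) nodes: 5


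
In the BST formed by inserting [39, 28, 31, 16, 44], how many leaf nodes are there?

Tree built from: [39, 28, 31, 16, 44]
Tree (level-order array): [39, 28, 44, 16, 31]
Rule: A leaf has 0 children.
Per-node child counts:
  node 39: 2 child(ren)
  node 28: 2 child(ren)
  node 16: 0 child(ren)
  node 31: 0 child(ren)
  node 44: 0 child(ren)
Matching nodes: [16, 31, 44]
Count of leaf nodes: 3


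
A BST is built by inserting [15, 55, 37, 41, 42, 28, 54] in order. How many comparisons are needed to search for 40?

Search path for 40: 15 -> 55 -> 37 -> 41
Found: False
Comparisons: 4


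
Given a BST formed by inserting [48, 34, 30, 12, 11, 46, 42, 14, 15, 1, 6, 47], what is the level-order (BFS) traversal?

Tree insertion order: [48, 34, 30, 12, 11, 46, 42, 14, 15, 1, 6, 47]
Tree (level-order array): [48, 34, None, 30, 46, 12, None, 42, 47, 11, 14, None, None, None, None, 1, None, None, 15, None, 6]
BFS from the root, enqueuing left then right child of each popped node:
  queue [48] -> pop 48, enqueue [34], visited so far: [48]
  queue [34] -> pop 34, enqueue [30, 46], visited so far: [48, 34]
  queue [30, 46] -> pop 30, enqueue [12], visited so far: [48, 34, 30]
  queue [46, 12] -> pop 46, enqueue [42, 47], visited so far: [48, 34, 30, 46]
  queue [12, 42, 47] -> pop 12, enqueue [11, 14], visited so far: [48, 34, 30, 46, 12]
  queue [42, 47, 11, 14] -> pop 42, enqueue [none], visited so far: [48, 34, 30, 46, 12, 42]
  queue [47, 11, 14] -> pop 47, enqueue [none], visited so far: [48, 34, 30, 46, 12, 42, 47]
  queue [11, 14] -> pop 11, enqueue [1], visited so far: [48, 34, 30, 46, 12, 42, 47, 11]
  queue [14, 1] -> pop 14, enqueue [15], visited so far: [48, 34, 30, 46, 12, 42, 47, 11, 14]
  queue [1, 15] -> pop 1, enqueue [6], visited so far: [48, 34, 30, 46, 12, 42, 47, 11, 14, 1]
  queue [15, 6] -> pop 15, enqueue [none], visited so far: [48, 34, 30, 46, 12, 42, 47, 11, 14, 1, 15]
  queue [6] -> pop 6, enqueue [none], visited so far: [48, 34, 30, 46, 12, 42, 47, 11, 14, 1, 15, 6]
Result: [48, 34, 30, 46, 12, 42, 47, 11, 14, 1, 15, 6]


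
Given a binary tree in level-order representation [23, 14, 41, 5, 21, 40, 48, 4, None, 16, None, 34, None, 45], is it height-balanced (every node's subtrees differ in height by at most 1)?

Tree (level-order array): [23, 14, 41, 5, 21, 40, 48, 4, None, 16, None, 34, None, 45]
Definition: a tree is height-balanced if, at every node, |h(left) - h(right)| <= 1 (empty subtree has height -1).
Bottom-up per-node check:
  node 4: h_left=-1, h_right=-1, diff=0 [OK], height=0
  node 5: h_left=0, h_right=-1, diff=1 [OK], height=1
  node 16: h_left=-1, h_right=-1, diff=0 [OK], height=0
  node 21: h_left=0, h_right=-1, diff=1 [OK], height=1
  node 14: h_left=1, h_right=1, diff=0 [OK], height=2
  node 34: h_left=-1, h_right=-1, diff=0 [OK], height=0
  node 40: h_left=0, h_right=-1, diff=1 [OK], height=1
  node 45: h_left=-1, h_right=-1, diff=0 [OK], height=0
  node 48: h_left=0, h_right=-1, diff=1 [OK], height=1
  node 41: h_left=1, h_right=1, diff=0 [OK], height=2
  node 23: h_left=2, h_right=2, diff=0 [OK], height=3
All nodes satisfy the balance condition.
Result: Balanced


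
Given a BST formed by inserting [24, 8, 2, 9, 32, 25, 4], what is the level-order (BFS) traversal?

Tree insertion order: [24, 8, 2, 9, 32, 25, 4]
Tree (level-order array): [24, 8, 32, 2, 9, 25, None, None, 4]
BFS from the root, enqueuing left then right child of each popped node:
  queue [24] -> pop 24, enqueue [8, 32], visited so far: [24]
  queue [8, 32] -> pop 8, enqueue [2, 9], visited so far: [24, 8]
  queue [32, 2, 9] -> pop 32, enqueue [25], visited so far: [24, 8, 32]
  queue [2, 9, 25] -> pop 2, enqueue [4], visited so far: [24, 8, 32, 2]
  queue [9, 25, 4] -> pop 9, enqueue [none], visited so far: [24, 8, 32, 2, 9]
  queue [25, 4] -> pop 25, enqueue [none], visited so far: [24, 8, 32, 2, 9, 25]
  queue [4] -> pop 4, enqueue [none], visited so far: [24, 8, 32, 2, 9, 25, 4]
Result: [24, 8, 32, 2, 9, 25, 4]


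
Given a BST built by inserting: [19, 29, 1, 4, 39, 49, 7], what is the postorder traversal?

Tree insertion order: [19, 29, 1, 4, 39, 49, 7]
Tree (level-order array): [19, 1, 29, None, 4, None, 39, None, 7, None, 49]
Postorder traversal: [7, 4, 1, 49, 39, 29, 19]


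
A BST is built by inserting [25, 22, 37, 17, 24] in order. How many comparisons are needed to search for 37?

Search path for 37: 25 -> 37
Found: True
Comparisons: 2


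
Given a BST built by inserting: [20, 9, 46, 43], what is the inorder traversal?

Tree insertion order: [20, 9, 46, 43]
Tree (level-order array): [20, 9, 46, None, None, 43]
Inorder traversal: [9, 20, 43, 46]


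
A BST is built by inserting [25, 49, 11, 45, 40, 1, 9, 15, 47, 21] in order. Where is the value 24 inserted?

Starting tree (level order): [25, 11, 49, 1, 15, 45, None, None, 9, None, 21, 40, 47]
Insertion path: 25 -> 11 -> 15 -> 21
Result: insert 24 as right child of 21
Final tree (level order): [25, 11, 49, 1, 15, 45, None, None, 9, None, 21, 40, 47, None, None, None, 24]


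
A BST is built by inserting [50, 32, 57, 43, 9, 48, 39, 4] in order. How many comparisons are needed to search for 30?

Search path for 30: 50 -> 32 -> 9
Found: False
Comparisons: 3


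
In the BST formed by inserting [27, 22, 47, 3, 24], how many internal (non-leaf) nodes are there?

Tree built from: [27, 22, 47, 3, 24]
Tree (level-order array): [27, 22, 47, 3, 24]
Rule: An internal node has at least one child.
Per-node child counts:
  node 27: 2 child(ren)
  node 22: 2 child(ren)
  node 3: 0 child(ren)
  node 24: 0 child(ren)
  node 47: 0 child(ren)
Matching nodes: [27, 22]
Count of internal (non-leaf) nodes: 2


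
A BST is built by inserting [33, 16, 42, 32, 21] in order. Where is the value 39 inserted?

Starting tree (level order): [33, 16, 42, None, 32, None, None, 21]
Insertion path: 33 -> 42
Result: insert 39 as left child of 42
Final tree (level order): [33, 16, 42, None, 32, 39, None, 21]


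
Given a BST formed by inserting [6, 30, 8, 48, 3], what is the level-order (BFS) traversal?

Tree insertion order: [6, 30, 8, 48, 3]
Tree (level-order array): [6, 3, 30, None, None, 8, 48]
BFS from the root, enqueuing left then right child of each popped node:
  queue [6] -> pop 6, enqueue [3, 30], visited so far: [6]
  queue [3, 30] -> pop 3, enqueue [none], visited so far: [6, 3]
  queue [30] -> pop 30, enqueue [8, 48], visited so far: [6, 3, 30]
  queue [8, 48] -> pop 8, enqueue [none], visited so far: [6, 3, 30, 8]
  queue [48] -> pop 48, enqueue [none], visited so far: [6, 3, 30, 8, 48]
Result: [6, 3, 30, 8, 48]


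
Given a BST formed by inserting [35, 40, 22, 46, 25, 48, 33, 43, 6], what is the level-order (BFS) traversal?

Tree insertion order: [35, 40, 22, 46, 25, 48, 33, 43, 6]
Tree (level-order array): [35, 22, 40, 6, 25, None, 46, None, None, None, 33, 43, 48]
BFS from the root, enqueuing left then right child of each popped node:
  queue [35] -> pop 35, enqueue [22, 40], visited so far: [35]
  queue [22, 40] -> pop 22, enqueue [6, 25], visited so far: [35, 22]
  queue [40, 6, 25] -> pop 40, enqueue [46], visited so far: [35, 22, 40]
  queue [6, 25, 46] -> pop 6, enqueue [none], visited so far: [35, 22, 40, 6]
  queue [25, 46] -> pop 25, enqueue [33], visited so far: [35, 22, 40, 6, 25]
  queue [46, 33] -> pop 46, enqueue [43, 48], visited so far: [35, 22, 40, 6, 25, 46]
  queue [33, 43, 48] -> pop 33, enqueue [none], visited so far: [35, 22, 40, 6, 25, 46, 33]
  queue [43, 48] -> pop 43, enqueue [none], visited so far: [35, 22, 40, 6, 25, 46, 33, 43]
  queue [48] -> pop 48, enqueue [none], visited so far: [35, 22, 40, 6, 25, 46, 33, 43, 48]
Result: [35, 22, 40, 6, 25, 46, 33, 43, 48]


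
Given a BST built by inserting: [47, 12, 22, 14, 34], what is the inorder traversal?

Tree insertion order: [47, 12, 22, 14, 34]
Tree (level-order array): [47, 12, None, None, 22, 14, 34]
Inorder traversal: [12, 14, 22, 34, 47]


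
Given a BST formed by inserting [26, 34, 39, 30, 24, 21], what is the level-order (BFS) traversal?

Tree insertion order: [26, 34, 39, 30, 24, 21]
Tree (level-order array): [26, 24, 34, 21, None, 30, 39]
BFS from the root, enqueuing left then right child of each popped node:
  queue [26] -> pop 26, enqueue [24, 34], visited so far: [26]
  queue [24, 34] -> pop 24, enqueue [21], visited so far: [26, 24]
  queue [34, 21] -> pop 34, enqueue [30, 39], visited so far: [26, 24, 34]
  queue [21, 30, 39] -> pop 21, enqueue [none], visited so far: [26, 24, 34, 21]
  queue [30, 39] -> pop 30, enqueue [none], visited so far: [26, 24, 34, 21, 30]
  queue [39] -> pop 39, enqueue [none], visited so far: [26, 24, 34, 21, 30, 39]
Result: [26, 24, 34, 21, 30, 39]


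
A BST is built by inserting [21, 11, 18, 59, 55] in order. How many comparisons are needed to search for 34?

Search path for 34: 21 -> 59 -> 55
Found: False
Comparisons: 3


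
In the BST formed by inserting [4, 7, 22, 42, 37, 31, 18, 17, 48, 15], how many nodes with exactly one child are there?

Tree built from: [4, 7, 22, 42, 37, 31, 18, 17, 48, 15]
Tree (level-order array): [4, None, 7, None, 22, 18, 42, 17, None, 37, 48, 15, None, 31]
Rule: These are nodes with exactly 1 non-null child.
Per-node child counts:
  node 4: 1 child(ren)
  node 7: 1 child(ren)
  node 22: 2 child(ren)
  node 18: 1 child(ren)
  node 17: 1 child(ren)
  node 15: 0 child(ren)
  node 42: 2 child(ren)
  node 37: 1 child(ren)
  node 31: 0 child(ren)
  node 48: 0 child(ren)
Matching nodes: [4, 7, 18, 17, 37]
Count of nodes with exactly one child: 5


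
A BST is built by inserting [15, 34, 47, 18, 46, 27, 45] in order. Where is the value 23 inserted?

Starting tree (level order): [15, None, 34, 18, 47, None, 27, 46, None, None, None, 45]
Insertion path: 15 -> 34 -> 18 -> 27
Result: insert 23 as left child of 27
Final tree (level order): [15, None, 34, 18, 47, None, 27, 46, None, 23, None, 45]


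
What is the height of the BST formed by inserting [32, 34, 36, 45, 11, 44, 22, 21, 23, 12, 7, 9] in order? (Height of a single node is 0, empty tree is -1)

Insertion order: [32, 34, 36, 45, 11, 44, 22, 21, 23, 12, 7, 9]
Tree (level-order array): [32, 11, 34, 7, 22, None, 36, None, 9, 21, 23, None, 45, None, None, 12, None, None, None, 44]
Compute height bottom-up (empty subtree = -1):
  height(9) = 1 + max(-1, -1) = 0
  height(7) = 1 + max(-1, 0) = 1
  height(12) = 1 + max(-1, -1) = 0
  height(21) = 1 + max(0, -1) = 1
  height(23) = 1 + max(-1, -1) = 0
  height(22) = 1 + max(1, 0) = 2
  height(11) = 1 + max(1, 2) = 3
  height(44) = 1 + max(-1, -1) = 0
  height(45) = 1 + max(0, -1) = 1
  height(36) = 1 + max(-1, 1) = 2
  height(34) = 1 + max(-1, 2) = 3
  height(32) = 1 + max(3, 3) = 4
Height = 4


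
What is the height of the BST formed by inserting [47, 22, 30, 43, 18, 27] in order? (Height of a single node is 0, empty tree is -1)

Insertion order: [47, 22, 30, 43, 18, 27]
Tree (level-order array): [47, 22, None, 18, 30, None, None, 27, 43]
Compute height bottom-up (empty subtree = -1):
  height(18) = 1 + max(-1, -1) = 0
  height(27) = 1 + max(-1, -1) = 0
  height(43) = 1 + max(-1, -1) = 0
  height(30) = 1 + max(0, 0) = 1
  height(22) = 1 + max(0, 1) = 2
  height(47) = 1 + max(2, -1) = 3
Height = 3


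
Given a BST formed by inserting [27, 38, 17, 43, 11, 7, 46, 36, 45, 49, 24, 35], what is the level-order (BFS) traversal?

Tree insertion order: [27, 38, 17, 43, 11, 7, 46, 36, 45, 49, 24, 35]
Tree (level-order array): [27, 17, 38, 11, 24, 36, 43, 7, None, None, None, 35, None, None, 46, None, None, None, None, 45, 49]
BFS from the root, enqueuing left then right child of each popped node:
  queue [27] -> pop 27, enqueue [17, 38], visited so far: [27]
  queue [17, 38] -> pop 17, enqueue [11, 24], visited so far: [27, 17]
  queue [38, 11, 24] -> pop 38, enqueue [36, 43], visited so far: [27, 17, 38]
  queue [11, 24, 36, 43] -> pop 11, enqueue [7], visited so far: [27, 17, 38, 11]
  queue [24, 36, 43, 7] -> pop 24, enqueue [none], visited so far: [27, 17, 38, 11, 24]
  queue [36, 43, 7] -> pop 36, enqueue [35], visited so far: [27, 17, 38, 11, 24, 36]
  queue [43, 7, 35] -> pop 43, enqueue [46], visited so far: [27, 17, 38, 11, 24, 36, 43]
  queue [7, 35, 46] -> pop 7, enqueue [none], visited so far: [27, 17, 38, 11, 24, 36, 43, 7]
  queue [35, 46] -> pop 35, enqueue [none], visited so far: [27, 17, 38, 11, 24, 36, 43, 7, 35]
  queue [46] -> pop 46, enqueue [45, 49], visited so far: [27, 17, 38, 11, 24, 36, 43, 7, 35, 46]
  queue [45, 49] -> pop 45, enqueue [none], visited so far: [27, 17, 38, 11, 24, 36, 43, 7, 35, 46, 45]
  queue [49] -> pop 49, enqueue [none], visited so far: [27, 17, 38, 11, 24, 36, 43, 7, 35, 46, 45, 49]
Result: [27, 17, 38, 11, 24, 36, 43, 7, 35, 46, 45, 49]


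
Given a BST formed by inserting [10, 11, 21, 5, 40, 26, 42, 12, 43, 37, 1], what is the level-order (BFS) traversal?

Tree insertion order: [10, 11, 21, 5, 40, 26, 42, 12, 43, 37, 1]
Tree (level-order array): [10, 5, 11, 1, None, None, 21, None, None, 12, 40, None, None, 26, 42, None, 37, None, 43]
BFS from the root, enqueuing left then right child of each popped node:
  queue [10] -> pop 10, enqueue [5, 11], visited so far: [10]
  queue [5, 11] -> pop 5, enqueue [1], visited so far: [10, 5]
  queue [11, 1] -> pop 11, enqueue [21], visited so far: [10, 5, 11]
  queue [1, 21] -> pop 1, enqueue [none], visited so far: [10, 5, 11, 1]
  queue [21] -> pop 21, enqueue [12, 40], visited so far: [10, 5, 11, 1, 21]
  queue [12, 40] -> pop 12, enqueue [none], visited so far: [10, 5, 11, 1, 21, 12]
  queue [40] -> pop 40, enqueue [26, 42], visited so far: [10, 5, 11, 1, 21, 12, 40]
  queue [26, 42] -> pop 26, enqueue [37], visited so far: [10, 5, 11, 1, 21, 12, 40, 26]
  queue [42, 37] -> pop 42, enqueue [43], visited so far: [10, 5, 11, 1, 21, 12, 40, 26, 42]
  queue [37, 43] -> pop 37, enqueue [none], visited so far: [10, 5, 11, 1, 21, 12, 40, 26, 42, 37]
  queue [43] -> pop 43, enqueue [none], visited so far: [10, 5, 11, 1, 21, 12, 40, 26, 42, 37, 43]
Result: [10, 5, 11, 1, 21, 12, 40, 26, 42, 37, 43]


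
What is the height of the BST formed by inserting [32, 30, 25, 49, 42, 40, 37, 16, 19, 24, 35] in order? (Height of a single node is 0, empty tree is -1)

Insertion order: [32, 30, 25, 49, 42, 40, 37, 16, 19, 24, 35]
Tree (level-order array): [32, 30, 49, 25, None, 42, None, 16, None, 40, None, None, 19, 37, None, None, 24, 35]
Compute height bottom-up (empty subtree = -1):
  height(24) = 1 + max(-1, -1) = 0
  height(19) = 1 + max(-1, 0) = 1
  height(16) = 1 + max(-1, 1) = 2
  height(25) = 1 + max(2, -1) = 3
  height(30) = 1 + max(3, -1) = 4
  height(35) = 1 + max(-1, -1) = 0
  height(37) = 1 + max(0, -1) = 1
  height(40) = 1 + max(1, -1) = 2
  height(42) = 1 + max(2, -1) = 3
  height(49) = 1 + max(3, -1) = 4
  height(32) = 1 + max(4, 4) = 5
Height = 5


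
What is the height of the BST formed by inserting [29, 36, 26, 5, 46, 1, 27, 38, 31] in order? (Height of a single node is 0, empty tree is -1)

Insertion order: [29, 36, 26, 5, 46, 1, 27, 38, 31]
Tree (level-order array): [29, 26, 36, 5, 27, 31, 46, 1, None, None, None, None, None, 38]
Compute height bottom-up (empty subtree = -1):
  height(1) = 1 + max(-1, -1) = 0
  height(5) = 1 + max(0, -1) = 1
  height(27) = 1 + max(-1, -1) = 0
  height(26) = 1 + max(1, 0) = 2
  height(31) = 1 + max(-1, -1) = 0
  height(38) = 1 + max(-1, -1) = 0
  height(46) = 1 + max(0, -1) = 1
  height(36) = 1 + max(0, 1) = 2
  height(29) = 1 + max(2, 2) = 3
Height = 3


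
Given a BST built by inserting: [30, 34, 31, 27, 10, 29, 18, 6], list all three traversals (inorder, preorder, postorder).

Tree insertion order: [30, 34, 31, 27, 10, 29, 18, 6]
Tree (level-order array): [30, 27, 34, 10, 29, 31, None, 6, 18]
Inorder (L, root, R): [6, 10, 18, 27, 29, 30, 31, 34]
Preorder (root, L, R): [30, 27, 10, 6, 18, 29, 34, 31]
Postorder (L, R, root): [6, 18, 10, 29, 27, 31, 34, 30]


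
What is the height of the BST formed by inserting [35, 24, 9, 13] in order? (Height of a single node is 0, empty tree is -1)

Insertion order: [35, 24, 9, 13]
Tree (level-order array): [35, 24, None, 9, None, None, 13]
Compute height bottom-up (empty subtree = -1):
  height(13) = 1 + max(-1, -1) = 0
  height(9) = 1 + max(-1, 0) = 1
  height(24) = 1 + max(1, -1) = 2
  height(35) = 1 + max(2, -1) = 3
Height = 3


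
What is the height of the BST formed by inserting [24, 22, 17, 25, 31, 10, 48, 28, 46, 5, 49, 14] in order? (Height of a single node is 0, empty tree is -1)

Insertion order: [24, 22, 17, 25, 31, 10, 48, 28, 46, 5, 49, 14]
Tree (level-order array): [24, 22, 25, 17, None, None, 31, 10, None, 28, 48, 5, 14, None, None, 46, 49]
Compute height bottom-up (empty subtree = -1):
  height(5) = 1 + max(-1, -1) = 0
  height(14) = 1 + max(-1, -1) = 0
  height(10) = 1 + max(0, 0) = 1
  height(17) = 1 + max(1, -1) = 2
  height(22) = 1 + max(2, -1) = 3
  height(28) = 1 + max(-1, -1) = 0
  height(46) = 1 + max(-1, -1) = 0
  height(49) = 1 + max(-1, -1) = 0
  height(48) = 1 + max(0, 0) = 1
  height(31) = 1 + max(0, 1) = 2
  height(25) = 1 + max(-1, 2) = 3
  height(24) = 1 + max(3, 3) = 4
Height = 4


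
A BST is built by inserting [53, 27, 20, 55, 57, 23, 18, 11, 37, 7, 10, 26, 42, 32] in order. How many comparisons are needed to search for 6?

Search path for 6: 53 -> 27 -> 20 -> 18 -> 11 -> 7
Found: False
Comparisons: 6


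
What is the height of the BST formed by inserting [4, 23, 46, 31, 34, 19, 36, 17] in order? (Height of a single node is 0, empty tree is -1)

Insertion order: [4, 23, 46, 31, 34, 19, 36, 17]
Tree (level-order array): [4, None, 23, 19, 46, 17, None, 31, None, None, None, None, 34, None, 36]
Compute height bottom-up (empty subtree = -1):
  height(17) = 1 + max(-1, -1) = 0
  height(19) = 1 + max(0, -1) = 1
  height(36) = 1 + max(-1, -1) = 0
  height(34) = 1 + max(-1, 0) = 1
  height(31) = 1 + max(-1, 1) = 2
  height(46) = 1 + max(2, -1) = 3
  height(23) = 1 + max(1, 3) = 4
  height(4) = 1 + max(-1, 4) = 5
Height = 5


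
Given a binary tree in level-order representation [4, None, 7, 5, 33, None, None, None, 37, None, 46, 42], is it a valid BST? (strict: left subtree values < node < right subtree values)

Level-order array: [4, None, 7, 5, 33, None, None, None, 37, None, 46, 42]
Validate using subtree bounds (lo, hi): at each node, require lo < value < hi,
then recurse left with hi=value and right with lo=value.
Preorder trace (stopping at first violation):
  at node 4 with bounds (-inf, +inf): OK
  at node 7 with bounds (4, +inf): OK
  at node 5 with bounds (4, 7): OK
  at node 33 with bounds (7, +inf): OK
  at node 37 with bounds (33, +inf): OK
  at node 46 with bounds (37, +inf): OK
  at node 42 with bounds (37, 46): OK
No violation found at any node.
Result: Valid BST


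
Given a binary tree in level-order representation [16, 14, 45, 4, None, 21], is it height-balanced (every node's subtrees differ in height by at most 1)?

Tree (level-order array): [16, 14, 45, 4, None, 21]
Definition: a tree is height-balanced if, at every node, |h(left) - h(right)| <= 1 (empty subtree has height -1).
Bottom-up per-node check:
  node 4: h_left=-1, h_right=-1, diff=0 [OK], height=0
  node 14: h_left=0, h_right=-1, diff=1 [OK], height=1
  node 21: h_left=-1, h_right=-1, diff=0 [OK], height=0
  node 45: h_left=0, h_right=-1, diff=1 [OK], height=1
  node 16: h_left=1, h_right=1, diff=0 [OK], height=2
All nodes satisfy the balance condition.
Result: Balanced


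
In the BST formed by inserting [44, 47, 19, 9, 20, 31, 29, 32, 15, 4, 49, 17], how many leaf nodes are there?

Tree built from: [44, 47, 19, 9, 20, 31, 29, 32, 15, 4, 49, 17]
Tree (level-order array): [44, 19, 47, 9, 20, None, 49, 4, 15, None, 31, None, None, None, None, None, 17, 29, 32]
Rule: A leaf has 0 children.
Per-node child counts:
  node 44: 2 child(ren)
  node 19: 2 child(ren)
  node 9: 2 child(ren)
  node 4: 0 child(ren)
  node 15: 1 child(ren)
  node 17: 0 child(ren)
  node 20: 1 child(ren)
  node 31: 2 child(ren)
  node 29: 0 child(ren)
  node 32: 0 child(ren)
  node 47: 1 child(ren)
  node 49: 0 child(ren)
Matching nodes: [4, 17, 29, 32, 49]
Count of leaf nodes: 5


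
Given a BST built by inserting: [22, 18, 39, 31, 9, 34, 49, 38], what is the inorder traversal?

Tree insertion order: [22, 18, 39, 31, 9, 34, 49, 38]
Tree (level-order array): [22, 18, 39, 9, None, 31, 49, None, None, None, 34, None, None, None, 38]
Inorder traversal: [9, 18, 22, 31, 34, 38, 39, 49]


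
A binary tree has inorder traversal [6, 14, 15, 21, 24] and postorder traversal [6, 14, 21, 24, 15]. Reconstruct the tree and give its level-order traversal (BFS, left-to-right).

Inorder:   [6, 14, 15, 21, 24]
Postorder: [6, 14, 21, 24, 15]
Algorithm: postorder visits root last, so walk postorder right-to-left;
each value is the root of the current inorder slice — split it at that
value, recurse on the right subtree first, then the left.
Recursive splits:
  root=15; inorder splits into left=[6, 14], right=[21, 24]
  root=24; inorder splits into left=[21], right=[]
  root=21; inorder splits into left=[], right=[]
  root=14; inorder splits into left=[6], right=[]
  root=6; inorder splits into left=[], right=[]
Reconstructed level-order: [15, 14, 24, 6, 21]


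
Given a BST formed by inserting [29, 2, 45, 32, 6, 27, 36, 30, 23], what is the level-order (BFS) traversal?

Tree insertion order: [29, 2, 45, 32, 6, 27, 36, 30, 23]
Tree (level-order array): [29, 2, 45, None, 6, 32, None, None, 27, 30, 36, 23]
BFS from the root, enqueuing left then right child of each popped node:
  queue [29] -> pop 29, enqueue [2, 45], visited so far: [29]
  queue [2, 45] -> pop 2, enqueue [6], visited so far: [29, 2]
  queue [45, 6] -> pop 45, enqueue [32], visited so far: [29, 2, 45]
  queue [6, 32] -> pop 6, enqueue [27], visited so far: [29, 2, 45, 6]
  queue [32, 27] -> pop 32, enqueue [30, 36], visited so far: [29, 2, 45, 6, 32]
  queue [27, 30, 36] -> pop 27, enqueue [23], visited so far: [29, 2, 45, 6, 32, 27]
  queue [30, 36, 23] -> pop 30, enqueue [none], visited so far: [29, 2, 45, 6, 32, 27, 30]
  queue [36, 23] -> pop 36, enqueue [none], visited so far: [29, 2, 45, 6, 32, 27, 30, 36]
  queue [23] -> pop 23, enqueue [none], visited so far: [29, 2, 45, 6, 32, 27, 30, 36, 23]
Result: [29, 2, 45, 6, 32, 27, 30, 36, 23]


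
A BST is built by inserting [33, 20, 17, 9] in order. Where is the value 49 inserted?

Starting tree (level order): [33, 20, None, 17, None, 9]
Insertion path: 33
Result: insert 49 as right child of 33
Final tree (level order): [33, 20, 49, 17, None, None, None, 9]


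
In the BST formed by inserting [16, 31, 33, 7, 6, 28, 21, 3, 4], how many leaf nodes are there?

Tree built from: [16, 31, 33, 7, 6, 28, 21, 3, 4]
Tree (level-order array): [16, 7, 31, 6, None, 28, 33, 3, None, 21, None, None, None, None, 4]
Rule: A leaf has 0 children.
Per-node child counts:
  node 16: 2 child(ren)
  node 7: 1 child(ren)
  node 6: 1 child(ren)
  node 3: 1 child(ren)
  node 4: 0 child(ren)
  node 31: 2 child(ren)
  node 28: 1 child(ren)
  node 21: 0 child(ren)
  node 33: 0 child(ren)
Matching nodes: [4, 21, 33]
Count of leaf nodes: 3


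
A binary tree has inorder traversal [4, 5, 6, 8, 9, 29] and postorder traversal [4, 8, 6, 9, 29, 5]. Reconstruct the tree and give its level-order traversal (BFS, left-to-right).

Inorder:   [4, 5, 6, 8, 9, 29]
Postorder: [4, 8, 6, 9, 29, 5]
Algorithm: postorder visits root last, so walk postorder right-to-left;
each value is the root of the current inorder slice — split it at that
value, recurse on the right subtree first, then the left.
Recursive splits:
  root=5; inorder splits into left=[4], right=[6, 8, 9, 29]
  root=29; inorder splits into left=[6, 8, 9], right=[]
  root=9; inorder splits into left=[6, 8], right=[]
  root=6; inorder splits into left=[], right=[8]
  root=8; inorder splits into left=[], right=[]
  root=4; inorder splits into left=[], right=[]
Reconstructed level-order: [5, 4, 29, 9, 6, 8]


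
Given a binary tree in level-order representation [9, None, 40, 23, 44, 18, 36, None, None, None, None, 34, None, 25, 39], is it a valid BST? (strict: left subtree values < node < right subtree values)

Level-order array: [9, None, 40, 23, 44, 18, 36, None, None, None, None, 34, None, 25, 39]
Validate using subtree bounds (lo, hi): at each node, require lo < value < hi,
then recurse left with hi=value and right with lo=value.
Preorder trace (stopping at first violation):
  at node 9 with bounds (-inf, +inf): OK
  at node 40 with bounds (9, +inf): OK
  at node 23 with bounds (9, 40): OK
  at node 18 with bounds (9, 23): OK
  at node 36 with bounds (23, 40): OK
  at node 34 with bounds (23, 36): OK
  at node 25 with bounds (23, 34): OK
  at node 39 with bounds (34, 36): VIOLATION
Node 39 violates its bound: not (34 < 39 < 36).
Result: Not a valid BST


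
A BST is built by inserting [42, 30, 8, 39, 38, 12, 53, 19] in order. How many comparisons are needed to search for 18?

Search path for 18: 42 -> 30 -> 8 -> 12 -> 19
Found: False
Comparisons: 5


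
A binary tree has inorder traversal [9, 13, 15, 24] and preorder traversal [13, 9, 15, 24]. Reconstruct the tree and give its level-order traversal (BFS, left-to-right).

Inorder:  [9, 13, 15, 24]
Preorder: [13, 9, 15, 24]
Algorithm: preorder visits root first, so consume preorder in order;
for each root, split the current inorder slice at that value into
left-subtree inorder and right-subtree inorder, then recurse.
Recursive splits:
  root=13; inorder splits into left=[9], right=[15, 24]
  root=9; inorder splits into left=[], right=[]
  root=15; inorder splits into left=[], right=[24]
  root=24; inorder splits into left=[], right=[]
Reconstructed level-order: [13, 9, 15, 24]


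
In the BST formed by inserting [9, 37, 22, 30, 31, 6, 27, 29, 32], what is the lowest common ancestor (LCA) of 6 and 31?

Tree insertion order: [9, 37, 22, 30, 31, 6, 27, 29, 32]
Tree (level-order array): [9, 6, 37, None, None, 22, None, None, 30, 27, 31, None, 29, None, 32]
In a BST, the LCA of p=6, q=31 is the first node v on the
root-to-leaf path with p <= v <= q (go left if both < v, right if both > v).
Walk from root:
  at 9: 6 <= 9 <= 31, this is the LCA
LCA = 9


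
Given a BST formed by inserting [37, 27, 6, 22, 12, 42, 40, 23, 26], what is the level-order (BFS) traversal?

Tree insertion order: [37, 27, 6, 22, 12, 42, 40, 23, 26]
Tree (level-order array): [37, 27, 42, 6, None, 40, None, None, 22, None, None, 12, 23, None, None, None, 26]
BFS from the root, enqueuing left then right child of each popped node:
  queue [37] -> pop 37, enqueue [27, 42], visited so far: [37]
  queue [27, 42] -> pop 27, enqueue [6], visited so far: [37, 27]
  queue [42, 6] -> pop 42, enqueue [40], visited so far: [37, 27, 42]
  queue [6, 40] -> pop 6, enqueue [22], visited so far: [37, 27, 42, 6]
  queue [40, 22] -> pop 40, enqueue [none], visited so far: [37, 27, 42, 6, 40]
  queue [22] -> pop 22, enqueue [12, 23], visited so far: [37, 27, 42, 6, 40, 22]
  queue [12, 23] -> pop 12, enqueue [none], visited so far: [37, 27, 42, 6, 40, 22, 12]
  queue [23] -> pop 23, enqueue [26], visited so far: [37, 27, 42, 6, 40, 22, 12, 23]
  queue [26] -> pop 26, enqueue [none], visited so far: [37, 27, 42, 6, 40, 22, 12, 23, 26]
Result: [37, 27, 42, 6, 40, 22, 12, 23, 26]


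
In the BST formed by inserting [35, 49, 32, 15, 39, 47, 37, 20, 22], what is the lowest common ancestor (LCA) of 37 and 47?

Tree insertion order: [35, 49, 32, 15, 39, 47, 37, 20, 22]
Tree (level-order array): [35, 32, 49, 15, None, 39, None, None, 20, 37, 47, None, 22]
In a BST, the LCA of p=37, q=47 is the first node v on the
root-to-leaf path with p <= v <= q (go left if both < v, right if both > v).
Walk from root:
  at 35: both 37 and 47 > 35, go right
  at 49: both 37 and 47 < 49, go left
  at 39: 37 <= 39 <= 47, this is the LCA
LCA = 39


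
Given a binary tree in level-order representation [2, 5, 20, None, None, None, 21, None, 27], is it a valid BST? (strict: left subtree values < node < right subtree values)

Level-order array: [2, 5, 20, None, None, None, 21, None, 27]
Validate using subtree bounds (lo, hi): at each node, require lo < value < hi,
then recurse left with hi=value and right with lo=value.
Preorder trace (stopping at first violation):
  at node 2 with bounds (-inf, +inf): OK
  at node 5 with bounds (-inf, 2): VIOLATION
Node 5 violates its bound: not (-inf < 5 < 2).
Result: Not a valid BST


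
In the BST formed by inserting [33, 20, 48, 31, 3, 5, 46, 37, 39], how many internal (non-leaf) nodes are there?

Tree built from: [33, 20, 48, 31, 3, 5, 46, 37, 39]
Tree (level-order array): [33, 20, 48, 3, 31, 46, None, None, 5, None, None, 37, None, None, None, None, 39]
Rule: An internal node has at least one child.
Per-node child counts:
  node 33: 2 child(ren)
  node 20: 2 child(ren)
  node 3: 1 child(ren)
  node 5: 0 child(ren)
  node 31: 0 child(ren)
  node 48: 1 child(ren)
  node 46: 1 child(ren)
  node 37: 1 child(ren)
  node 39: 0 child(ren)
Matching nodes: [33, 20, 3, 48, 46, 37]
Count of internal (non-leaf) nodes: 6


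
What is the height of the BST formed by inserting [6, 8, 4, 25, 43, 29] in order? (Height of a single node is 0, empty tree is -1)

Insertion order: [6, 8, 4, 25, 43, 29]
Tree (level-order array): [6, 4, 8, None, None, None, 25, None, 43, 29]
Compute height bottom-up (empty subtree = -1):
  height(4) = 1 + max(-1, -1) = 0
  height(29) = 1 + max(-1, -1) = 0
  height(43) = 1 + max(0, -1) = 1
  height(25) = 1 + max(-1, 1) = 2
  height(8) = 1 + max(-1, 2) = 3
  height(6) = 1 + max(0, 3) = 4
Height = 4


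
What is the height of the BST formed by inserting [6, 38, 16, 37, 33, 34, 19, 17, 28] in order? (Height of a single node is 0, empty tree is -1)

Insertion order: [6, 38, 16, 37, 33, 34, 19, 17, 28]
Tree (level-order array): [6, None, 38, 16, None, None, 37, 33, None, 19, 34, 17, 28]
Compute height bottom-up (empty subtree = -1):
  height(17) = 1 + max(-1, -1) = 0
  height(28) = 1 + max(-1, -1) = 0
  height(19) = 1 + max(0, 0) = 1
  height(34) = 1 + max(-1, -1) = 0
  height(33) = 1 + max(1, 0) = 2
  height(37) = 1 + max(2, -1) = 3
  height(16) = 1 + max(-1, 3) = 4
  height(38) = 1 + max(4, -1) = 5
  height(6) = 1 + max(-1, 5) = 6
Height = 6


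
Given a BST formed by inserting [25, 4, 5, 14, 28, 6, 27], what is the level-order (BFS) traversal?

Tree insertion order: [25, 4, 5, 14, 28, 6, 27]
Tree (level-order array): [25, 4, 28, None, 5, 27, None, None, 14, None, None, 6]
BFS from the root, enqueuing left then right child of each popped node:
  queue [25] -> pop 25, enqueue [4, 28], visited so far: [25]
  queue [4, 28] -> pop 4, enqueue [5], visited so far: [25, 4]
  queue [28, 5] -> pop 28, enqueue [27], visited so far: [25, 4, 28]
  queue [5, 27] -> pop 5, enqueue [14], visited so far: [25, 4, 28, 5]
  queue [27, 14] -> pop 27, enqueue [none], visited so far: [25, 4, 28, 5, 27]
  queue [14] -> pop 14, enqueue [6], visited so far: [25, 4, 28, 5, 27, 14]
  queue [6] -> pop 6, enqueue [none], visited so far: [25, 4, 28, 5, 27, 14, 6]
Result: [25, 4, 28, 5, 27, 14, 6]


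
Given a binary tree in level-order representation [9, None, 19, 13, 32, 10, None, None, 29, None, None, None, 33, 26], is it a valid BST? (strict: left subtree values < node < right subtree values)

Level-order array: [9, None, 19, 13, 32, 10, None, None, 29, None, None, None, 33, 26]
Validate using subtree bounds (lo, hi): at each node, require lo < value < hi,
then recurse left with hi=value and right with lo=value.
Preorder trace (stopping at first violation):
  at node 9 with bounds (-inf, +inf): OK
  at node 19 with bounds (9, +inf): OK
  at node 13 with bounds (9, 19): OK
  at node 10 with bounds (9, 13): OK
  at node 32 with bounds (19, +inf): OK
  at node 29 with bounds (32, +inf): VIOLATION
Node 29 violates its bound: not (32 < 29 < +inf).
Result: Not a valid BST


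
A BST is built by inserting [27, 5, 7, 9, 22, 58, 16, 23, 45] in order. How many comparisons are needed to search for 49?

Search path for 49: 27 -> 58 -> 45
Found: False
Comparisons: 3


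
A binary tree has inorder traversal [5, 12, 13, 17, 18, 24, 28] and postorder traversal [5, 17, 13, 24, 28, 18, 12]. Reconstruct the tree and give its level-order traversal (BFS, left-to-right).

Inorder:   [5, 12, 13, 17, 18, 24, 28]
Postorder: [5, 17, 13, 24, 28, 18, 12]
Algorithm: postorder visits root last, so walk postorder right-to-left;
each value is the root of the current inorder slice — split it at that
value, recurse on the right subtree first, then the left.
Recursive splits:
  root=12; inorder splits into left=[5], right=[13, 17, 18, 24, 28]
  root=18; inorder splits into left=[13, 17], right=[24, 28]
  root=28; inorder splits into left=[24], right=[]
  root=24; inorder splits into left=[], right=[]
  root=13; inorder splits into left=[], right=[17]
  root=17; inorder splits into left=[], right=[]
  root=5; inorder splits into left=[], right=[]
Reconstructed level-order: [12, 5, 18, 13, 28, 17, 24]


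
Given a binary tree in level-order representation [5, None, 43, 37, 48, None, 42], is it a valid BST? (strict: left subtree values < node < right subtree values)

Level-order array: [5, None, 43, 37, 48, None, 42]
Validate using subtree bounds (lo, hi): at each node, require lo < value < hi,
then recurse left with hi=value and right with lo=value.
Preorder trace (stopping at first violation):
  at node 5 with bounds (-inf, +inf): OK
  at node 43 with bounds (5, +inf): OK
  at node 37 with bounds (5, 43): OK
  at node 42 with bounds (37, 43): OK
  at node 48 with bounds (43, +inf): OK
No violation found at any node.
Result: Valid BST


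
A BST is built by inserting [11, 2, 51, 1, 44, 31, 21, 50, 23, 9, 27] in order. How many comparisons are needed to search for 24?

Search path for 24: 11 -> 51 -> 44 -> 31 -> 21 -> 23 -> 27
Found: False
Comparisons: 7


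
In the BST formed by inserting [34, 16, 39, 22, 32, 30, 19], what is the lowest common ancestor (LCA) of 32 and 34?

Tree insertion order: [34, 16, 39, 22, 32, 30, 19]
Tree (level-order array): [34, 16, 39, None, 22, None, None, 19, 32, None, None, 30]
In a BST, the LCA of p=32, q=34 is the first node v on the
root-to-leaf path with p <= v <= q (go left if both < v, right if both > v).
Walk from root:
  at 34: 32 <= 34 <= 34, this is the LCA
LCA = 34


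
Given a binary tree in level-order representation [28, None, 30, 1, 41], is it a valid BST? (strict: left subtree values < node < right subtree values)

Level-order array: [28, None, 30, 1, 41]
Validate using subtree bounds (lo, hi): at each node, require lo < value < hi,
then recurse left with hi=value and right with lo=value.
Preorder trace (stopping at first violation):
  at node 28 with bounds (-inf, +inf): OK
  at node 30 with bounds (28, +inf): OK
  at node 1 with bounds (28, 30): VIOLATION
Node 1 violates its bound: not (28 < 1 < 30).
Result: Not a valid BST


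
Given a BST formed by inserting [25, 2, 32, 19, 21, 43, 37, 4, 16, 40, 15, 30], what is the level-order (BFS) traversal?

Tree insertion order: [25, 2, 32, 19, 21, 43, 37, 4, 16, 40, 15, 30]
Tree (level-order array): [25, 2, 32, None, 19, 30, 43, 4, 21, None, None, 37, None, None, 16, None, None, None, 40, 15]
BFS from the root, enqueuing left then right child of each popped node:
  queue [25] -> pop 25, enqueue [2, 32], visited so far: [25]
  queue [2, 32] -> pop 2, enqueue [19], visited so far: [25, 2]
  queue [32, 19] -> pop 32, enqueue [30, 43], visited so far: [25, 2, 32]
  queue [19, 30, 43] -> pop 19, enqueue [4, 21], visited so far: [25, 2, 32, 19]
  queue [30, 43, 4, 21] -> pop 30, enqueue [none], visited so far: [25, 2, 32, 19, 30]
  queue [43, 4, 21] -> pop 43, enqueue [37], visited so far: [25, 2, 32, 19, 30, 43]
  queue [4, 21, 37] -> pop 4, enqueue [16], visited so far: [25, 2, 32, 19, 30, 43, 4]
  queue [21, 37, 16] -> pop 21, enqueue [none], visited so far: [25, 2, 32, 19, 30, 43, 4, 21]
  queue [37, 16] -> pop 37, enqueue [40], visited so far: [25, 2, 32, 19, 30, 43, 4, 21, 37]
  queue [16, 40] -> pop 16, enqueue [15], visited so far: [25, 2, 32, 19, 30, 43, 4, 21, 37, 16]
  queue [40, 15] -> pop 40, enqueue [none], visited so far: [25, 2, 32, 19, 30, 43, 4, 21, 37, 16, 40]
  queue [15] -> pop 15, enqueue [none], visited so far: [25, 2, 32, 19, 30, 43, 4, 21, 37, 16, 40, 15]
Result: [25, 2, 32, 19, 30, 43, 4, 21, 37, 16, 40, 15]


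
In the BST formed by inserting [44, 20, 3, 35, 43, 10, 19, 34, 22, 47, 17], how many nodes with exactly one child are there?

Tree built from: [44, 20, 3, 35, 43, 10, 19, 34, 22, 47, 17]
Tree (level-order array): [44, 20, 47, 3, 35, None, None, None, 10, 34, 43, None, 19, 22, None, None, None, 17]
Rule: These are nodes with exactly 1 non-null child.
Per-node child counts:
  node 44: 2 child(ren)
  node 20: 2 child(ren)
  node 3: 1 child(ren)
  node 10: 1 child(ren)
  node 19: 1 child(ren)
  node 17: 0 child(ren)
  node 35: 2 child(ren)
  node 34: 1 child(ren)
  node 22: 0 child(ren)
  node 43: 0 child(ren)
  node 47: 0 child(ren)
Matching nodes: [3, 10, 19, 34]
Count of nodes with exactly one child: 4


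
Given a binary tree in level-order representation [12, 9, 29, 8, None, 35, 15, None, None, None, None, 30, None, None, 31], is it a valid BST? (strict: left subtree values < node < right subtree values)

Level-order array: [12, 9, 29, 8, None, 35, 15, None, None, None, None, 30, None, None, 31]
Validate using subtree bounds (lo, hi): at each node, require lo < value < hi,
then recurse left with hi=value and right with lo=value.
Preorder trace (stopping at first violation):
  at node 12 with bounds (-inf, +inf): OK
  at node 9 with bounds (-inf, 12): OK
  at node 8 with bounds (-inf, 9): OK
  at node 29 with bounds (12, +inf): OK
  at node 35 with bounds (12, 29): VIOLATION
Node 35 violates its bound: not (12 < 35 < 29).
Result: Not a valid BST


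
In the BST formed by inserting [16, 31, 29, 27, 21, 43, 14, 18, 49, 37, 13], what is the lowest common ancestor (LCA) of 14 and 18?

Tree insertion order: [16, 31, 29, 27, 21, 43, 14, 18, 49, 37, 13]
Tree (level-order array): [16, 14, 31, 13, None, 29, 43, None, None, 27, None, 37, 49, 21, None, None, None, None, None, 18]
In a BST, the LCA of p=14, q=18 is the first node v on the
root-to-leaf path with p <= v <= q (go left if both < v, right if both > v).
Walk from root:
  at 16: 14 <= 16 <= 18, this is the LCA
LCA = 16
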